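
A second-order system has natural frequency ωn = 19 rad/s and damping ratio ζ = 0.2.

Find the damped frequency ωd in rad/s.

ωd = ωn√(1 - ζ²) = 19√(1 - 0.2²) = 18.62 rad/s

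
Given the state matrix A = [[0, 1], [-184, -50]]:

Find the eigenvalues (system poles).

det(A - λI) = λ² - (-50)λ + 184 = (λ - (-4))(λ - (-46)). Eigenvalues: -4, -46.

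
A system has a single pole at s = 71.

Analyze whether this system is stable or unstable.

Pole at s = 71 is in the right half-plane. Unstable.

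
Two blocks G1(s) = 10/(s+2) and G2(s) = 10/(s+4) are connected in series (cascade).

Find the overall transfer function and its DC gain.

Series: multiply transfer functions. G_eq = 10/(s+2) × 10/(s+4) = 100/((s+2)(s+4)). DC gain = 100/(2×4) = 12.5.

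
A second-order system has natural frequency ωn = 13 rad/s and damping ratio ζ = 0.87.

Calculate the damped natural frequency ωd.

ωd = ωn√(1 - ζ²) = 13√(1 - 0.87²) = 6.41 rad/s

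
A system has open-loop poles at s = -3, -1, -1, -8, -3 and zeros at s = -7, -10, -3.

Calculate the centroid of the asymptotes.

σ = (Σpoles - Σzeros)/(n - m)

σ = (Σpoles - Σzeros)/(n - m) = (-16 - (-20))/(5 - 3) = 4/2 = 2.0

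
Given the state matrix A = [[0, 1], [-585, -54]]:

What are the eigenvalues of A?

det(A - λI) = λ² - (-54)λ + 585 = (λ - (-15))(λ - (-39)). Eigenvalues: -15, -39.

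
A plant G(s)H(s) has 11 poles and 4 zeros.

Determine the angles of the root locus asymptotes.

n - m = 11 - 4 = 7. Angles: θk = (2k + 1)·180°/7 = 25.71°, 77.14°, 128.57°, 180°, 231.43°, 282.86°, 334.29°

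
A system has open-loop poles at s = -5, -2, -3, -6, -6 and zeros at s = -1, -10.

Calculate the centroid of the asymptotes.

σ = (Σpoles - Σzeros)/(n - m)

σ = (Σpoles - Σzeros)/(n - m) = (-22 - (-11))/(5 - 2) = -11/3 = -3.67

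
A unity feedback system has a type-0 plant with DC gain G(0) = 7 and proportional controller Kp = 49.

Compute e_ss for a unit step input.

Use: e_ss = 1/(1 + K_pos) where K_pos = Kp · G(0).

K_pos = Kp · G(0) = 49 × 7 = 343. e_ss = 1/(1 + 343) = 0.0029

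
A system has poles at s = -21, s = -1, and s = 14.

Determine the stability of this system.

Pole(s) at s = 14 are not in the left half-plane. System is unstable.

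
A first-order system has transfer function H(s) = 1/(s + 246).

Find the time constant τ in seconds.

For H(s) = 1/(s + 1/τ), the pole is at -1/τ = -246, so τ = 1/246 = 0.0041 s.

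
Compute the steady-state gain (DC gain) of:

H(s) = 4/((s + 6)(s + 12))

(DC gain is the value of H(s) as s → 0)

DC gain = H(0) = 4/(6 × 12) = 4/72 = 0.0556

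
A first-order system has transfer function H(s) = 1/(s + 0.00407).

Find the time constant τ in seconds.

For H(s) = 1/(s + 1/τ), the pole is at -1/τ = -0.00407, so τ = 1/0.00407 = 245.7 s.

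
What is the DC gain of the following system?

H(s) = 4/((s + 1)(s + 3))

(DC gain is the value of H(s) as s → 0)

DC gain = H(0) = 4/(1 × 3) = 4/3 = 1.3333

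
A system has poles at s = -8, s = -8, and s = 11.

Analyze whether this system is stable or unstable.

Pole(s) at s = 11 are not in the left half-plane. System is unstable.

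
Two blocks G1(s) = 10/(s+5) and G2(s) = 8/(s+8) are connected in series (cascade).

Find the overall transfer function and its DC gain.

Series: multiply transfer functions. G_eq = 10/(s+5) × 8/(s+8) = 80/((s+5)(s+8)). DC gain = 80/(5×8) = 2.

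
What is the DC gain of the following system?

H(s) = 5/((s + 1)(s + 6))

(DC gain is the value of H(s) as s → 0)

DC gain = H(0) = 5/(1 × 6) = 5/6 = 0.8333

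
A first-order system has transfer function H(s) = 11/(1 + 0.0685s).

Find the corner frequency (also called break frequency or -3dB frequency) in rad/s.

Corner frequency = 1/τ = 1/0.0685 = 14.599 rad/s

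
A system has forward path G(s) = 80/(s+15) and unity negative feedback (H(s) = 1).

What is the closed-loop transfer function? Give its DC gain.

T(s) = G/(1+GH) = [80/(s+15)] / [1 + 80/(s+15)] = 80/(s+15+80) = 80/(s+95). DC gain = 80/95 = 0.8421.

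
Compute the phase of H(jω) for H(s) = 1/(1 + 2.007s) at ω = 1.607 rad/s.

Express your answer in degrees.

Phase = -arctan(ωτ) = -arctan(1.607 × 2.007) = -72.8°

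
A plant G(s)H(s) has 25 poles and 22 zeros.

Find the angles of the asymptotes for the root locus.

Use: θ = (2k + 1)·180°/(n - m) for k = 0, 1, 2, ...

n - m = 25 - 22 = 3. Angles: θk = (2k + 1)·180°/3 = 60°, 180°, 300°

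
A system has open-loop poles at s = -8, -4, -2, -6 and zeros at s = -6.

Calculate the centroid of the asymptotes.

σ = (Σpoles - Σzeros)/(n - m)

σ = (Σpoles - Σzeros)/(n - m) = (-20 - (-6))/(4 - 1) = -14/3 = -4.67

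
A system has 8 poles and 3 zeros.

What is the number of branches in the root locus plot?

Root locus has n branches where n = number of poles = 8.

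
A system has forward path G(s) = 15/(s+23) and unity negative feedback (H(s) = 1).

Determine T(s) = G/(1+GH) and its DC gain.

T(s) = G/(1+GH) = [15/(s+23)] / [1 + 15/(s+23)] = 15/(s+23+15) = 15/(s+38). DC gain = 15/38 = 0.3947.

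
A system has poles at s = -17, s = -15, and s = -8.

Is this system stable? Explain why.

All poles are in the left half-plane. System is stable.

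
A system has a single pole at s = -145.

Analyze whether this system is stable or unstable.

Pole at s = -145 is in the left half-plane. Stable.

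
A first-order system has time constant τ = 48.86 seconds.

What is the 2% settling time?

For first-order system, 2% settling time ≈ 4τ = 4 × 48.86 = 195.44 s.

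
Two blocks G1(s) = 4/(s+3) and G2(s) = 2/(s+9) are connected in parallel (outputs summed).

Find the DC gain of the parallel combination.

Parallel: G_eq = G1 + G2. DC gain = G1(0) + G2(0) = 4/3 + 2/9 = 1.3333 + 0.2222 = 1.5556.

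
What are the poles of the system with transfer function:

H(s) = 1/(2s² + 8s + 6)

Discriminant = 8² - 4×2×6 = 64 - 48 = 16 > 0, so two distinct real poles. Using quadratic formula: s = (-8 ± √16)/(2×2) = (-8 ± √16)/4, with √16 = 4. s₁ = -4/4 = -1, s₂ = -12/4 = -3. Poles: s₁ = -1, s₂ = -3.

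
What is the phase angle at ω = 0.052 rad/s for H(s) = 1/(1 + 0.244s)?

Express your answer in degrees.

Phase = -arctan(ωτ) = -arctan(0.052 × 0.244) = -0.7°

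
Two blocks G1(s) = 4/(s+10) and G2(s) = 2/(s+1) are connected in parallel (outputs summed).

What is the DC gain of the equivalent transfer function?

Parallel: G_eq = G1 + G2. DC gain = G1(0) + G2(0) = 4/10 + 2/1 = 0.4 + 2 = 2.4.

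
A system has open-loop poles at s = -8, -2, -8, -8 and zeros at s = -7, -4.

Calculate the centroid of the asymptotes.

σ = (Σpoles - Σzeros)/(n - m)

σ = (Σpoles - Σzeros)/(n - m) = (-26 - (-11))/(4 - 2) = -15/2 = -7.5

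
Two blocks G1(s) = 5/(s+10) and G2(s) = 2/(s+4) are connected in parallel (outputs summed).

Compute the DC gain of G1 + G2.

Parallel: G_eq = G1 + G2. DC gain = G1(0) + G2(0) = 5/10 + 2/4 = 0.5 + 0.5 = 1.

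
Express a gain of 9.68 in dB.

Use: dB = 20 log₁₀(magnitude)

dB = 20 log₁₀(9.68) = 19.7 dB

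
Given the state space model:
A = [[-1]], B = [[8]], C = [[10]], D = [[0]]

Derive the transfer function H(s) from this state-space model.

(sI - A)⁻¹ = 1/(s + 1). H(s) = 10 × 8/(s + 1) + 0 = 80/(s + 1).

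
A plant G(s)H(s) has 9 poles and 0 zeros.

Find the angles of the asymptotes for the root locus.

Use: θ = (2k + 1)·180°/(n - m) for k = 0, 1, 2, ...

n - m = 9 - 0 = 9. Angles: θk = (2k + 1)·180°/9 = 20°, 60°, 100°, 140°, 180°, 220°, 260°, 300°, 340°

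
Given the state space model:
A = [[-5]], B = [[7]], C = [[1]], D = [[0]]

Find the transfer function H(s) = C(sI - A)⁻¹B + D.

(sI - A)⁻¹ = 1/(s + 5). H(s) = 1 × 7/(s + 5) + 0 = 7/(s + 5).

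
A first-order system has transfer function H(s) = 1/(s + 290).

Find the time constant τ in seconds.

For H(s) = 1/(s + 1/τ), the pole is at -1/τ = -290, so τ = 1/290 = 0.0034 s.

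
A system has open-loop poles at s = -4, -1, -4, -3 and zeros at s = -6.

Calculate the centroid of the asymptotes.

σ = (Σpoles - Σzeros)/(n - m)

σ = (Σpoles - Σzeros)/(n - m) = (-12 - (-6))/(4 - 1) = -6/3 = -2.0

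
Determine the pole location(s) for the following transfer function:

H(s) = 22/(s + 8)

Pole is where denominator = 0: s + 8 = 0, so s = -8.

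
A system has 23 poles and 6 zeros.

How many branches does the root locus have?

Root locus has n branches where n = number of poles = 23.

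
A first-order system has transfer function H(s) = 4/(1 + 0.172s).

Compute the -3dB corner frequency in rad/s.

Corner frequency = 1/τ = 1/0.172 = 5.814 rad/s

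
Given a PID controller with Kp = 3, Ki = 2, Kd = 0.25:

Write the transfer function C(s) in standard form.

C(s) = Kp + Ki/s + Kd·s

Substituting values: C(s) = 3 + 2/s + 0.25s = (0.25s² + 3s + 2)/s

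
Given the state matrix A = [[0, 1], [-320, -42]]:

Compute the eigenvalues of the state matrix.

det(A - λI) = λ² - (-42)λ + 320 = (λ - (-32))(λ - (-10)). Eigenvalues: -32, -10.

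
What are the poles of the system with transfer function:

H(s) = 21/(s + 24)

Pole is where denominator = 0: s + 24 = 0, so s = -24.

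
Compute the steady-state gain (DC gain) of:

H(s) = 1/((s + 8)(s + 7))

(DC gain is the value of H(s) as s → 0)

DC gain = H(0) = 1/(8 × 7) = 1/56 = 0.0179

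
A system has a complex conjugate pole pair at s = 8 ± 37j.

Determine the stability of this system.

Real part of poles is 8 (> 0, right half-plane). Unstable.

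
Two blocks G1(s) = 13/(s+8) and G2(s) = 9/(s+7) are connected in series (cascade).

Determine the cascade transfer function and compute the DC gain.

Series: multiply transfer functions. G_eq = 13/(s+8) × 9/(s+7) = 117/((s+8)(s+7)). DC gain = 117/(8×7) = 2.0893.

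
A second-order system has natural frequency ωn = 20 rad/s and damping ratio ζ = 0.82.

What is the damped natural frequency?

ωd = ωn√(1 - ζ²) = 20√(1 - 0.82²) = 11.45 rad/s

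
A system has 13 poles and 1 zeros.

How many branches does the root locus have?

Root locus has n branches where n = number of poles = 13.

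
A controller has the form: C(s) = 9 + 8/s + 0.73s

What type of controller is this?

This is a Proportional-Integral-Derivative (PID) controller.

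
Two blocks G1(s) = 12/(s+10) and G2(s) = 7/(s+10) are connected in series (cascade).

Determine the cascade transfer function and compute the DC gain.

Series: multiply transfer functions. G_eq = 12/(s+10) × 7/(s+10) = 84/((s+10)(s+10)). DC gain = 84/(10×10) = 0.84.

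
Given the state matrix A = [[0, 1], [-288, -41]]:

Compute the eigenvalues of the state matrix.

det(A - λI) = λ² - (-41)λ + 288 = (λ - (-9))(λ - (-32)). Eigenvalues: -9, -32.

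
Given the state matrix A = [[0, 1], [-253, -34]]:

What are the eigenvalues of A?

det(A - λI) = λ² - (-34)λ + 253 = (λ - (-23))(λ - (-11)). Eigenvalues: -23, -11.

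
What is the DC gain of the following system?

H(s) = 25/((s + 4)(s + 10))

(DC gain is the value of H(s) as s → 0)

DC gain = H(0) = 25/(4 × 10) = 25/40 = 0.625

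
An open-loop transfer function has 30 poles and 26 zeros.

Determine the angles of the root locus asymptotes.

n - m = 30 - 26 = 4. Angles: θk = (2k + 1)·180°/4 = 45°, 135°, 225°, 315°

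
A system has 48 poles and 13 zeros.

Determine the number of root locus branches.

Root locus has n branches where n = number of poles = 48.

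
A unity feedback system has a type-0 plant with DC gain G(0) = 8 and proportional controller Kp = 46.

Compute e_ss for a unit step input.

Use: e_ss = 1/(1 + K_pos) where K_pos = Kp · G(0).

K_pos = Kp · G(0) = 46 × 8 = 368. e_ss = 1/(1 + 368) = 0.0027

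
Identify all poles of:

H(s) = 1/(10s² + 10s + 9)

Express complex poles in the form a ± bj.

Discriminant = 10² - 4×10×9 = 100 - 360 = -260 < 0, so the poles are a complex conjugate pair s = (-10 ± j√260)/(2×10). Real part = -10/(2×10) = -10/20 = -0.5; imaginary part = ±√260/(2×10) ≈ 0.8062. Poles: s = -0.5 ± 0.8062j.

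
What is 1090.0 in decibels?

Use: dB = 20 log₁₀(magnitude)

dB = 20 log₁₀(1090.0) = 60.7 dB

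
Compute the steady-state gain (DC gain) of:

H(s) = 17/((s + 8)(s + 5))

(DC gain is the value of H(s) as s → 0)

DC gain = H(0) = 17/(8 × 5) = 17/40 = 0.425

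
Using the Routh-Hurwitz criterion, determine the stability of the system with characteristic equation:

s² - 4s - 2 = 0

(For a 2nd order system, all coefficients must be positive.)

Coefficients: 1, -4, -2. b=-4, c=-2 not positive, so system is unstable.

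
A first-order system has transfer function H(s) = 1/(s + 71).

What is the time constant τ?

For H(s) = 1/(s + 1/τ), the pole is at -1/τ = -71, so τ = 1/71 = 0.0141 s.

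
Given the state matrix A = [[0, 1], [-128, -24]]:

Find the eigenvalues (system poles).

det(A - λI) = λ² - (-24)λ + 128 = (λ - (-8))(λ - (-16)). Eigenvalues: -8, -16.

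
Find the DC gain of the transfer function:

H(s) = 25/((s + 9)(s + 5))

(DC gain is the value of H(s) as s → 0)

DC gain = H(0) = 25/(9 × 5) = 25/45 = 0.5556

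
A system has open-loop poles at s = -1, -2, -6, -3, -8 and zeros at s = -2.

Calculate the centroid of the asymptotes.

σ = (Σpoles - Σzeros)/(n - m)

σ = (Σpoles - Σzeros)/(n - m) = (-20 - (-2))/(5 - 1) = -18/4 = -4.5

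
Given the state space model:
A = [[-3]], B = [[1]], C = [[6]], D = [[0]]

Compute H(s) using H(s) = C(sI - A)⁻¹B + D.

(sI - A)⁻¹ = 1/(s + 3). H(s) = 6 × 1/(s + 3) + 0 = 6/(s + 3).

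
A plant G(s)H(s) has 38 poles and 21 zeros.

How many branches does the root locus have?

Root locus has n branches where n = number of poles = 38.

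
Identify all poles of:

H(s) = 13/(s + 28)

Pole is where denominator = 0: s + 28 = 0, so s = -28.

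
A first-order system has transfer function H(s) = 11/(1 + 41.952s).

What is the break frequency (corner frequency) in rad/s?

Corner frequency = 1/τ = 1/41.952 = 0.024 rad/s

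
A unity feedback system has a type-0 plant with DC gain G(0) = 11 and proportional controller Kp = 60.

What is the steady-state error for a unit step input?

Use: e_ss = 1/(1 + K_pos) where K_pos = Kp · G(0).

K_pos = Kp · G(0) = 60 × 11 = 660. e_ss = 1/(1 + 660) = 0.0015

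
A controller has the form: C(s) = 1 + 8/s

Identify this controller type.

This is a Proportional-Integral (PI) controller.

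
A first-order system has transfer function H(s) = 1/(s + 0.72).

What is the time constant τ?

For H(s) = 1/(s + 1/τ), the pole is at -1/τ = -0.72, so τ = 1/0.72 = 1.3889 s.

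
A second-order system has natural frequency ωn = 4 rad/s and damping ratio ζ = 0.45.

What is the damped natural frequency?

ωd = ωn√(1 - ζ²) = 4√(1 - 0.45²) = 3.57 rad/s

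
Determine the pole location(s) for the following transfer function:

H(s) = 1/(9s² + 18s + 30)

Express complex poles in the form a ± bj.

Discriminant = 18² - 4×9×30 = 324 - 1080 = -756 < 0, so the poles are a complex conjugate pair s = (-18 ± j√756)/(2×9). Real part = -18/(2×9) = -18/18 = -1; imaginary part = ±√756/(2×9) ≈ 1.5275. Poles: s = -1 ± 1.5275j.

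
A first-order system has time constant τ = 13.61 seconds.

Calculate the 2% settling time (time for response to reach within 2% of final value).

For first-order system, 2% settling time ≈ 4τ = 4 × 13.61 = 54.44 s.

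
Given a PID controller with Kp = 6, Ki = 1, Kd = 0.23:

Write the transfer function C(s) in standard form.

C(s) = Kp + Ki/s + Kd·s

Substituting values: C(s) = 6 + 1/s + 0.23s = (0.23s² + 6s + 1)/s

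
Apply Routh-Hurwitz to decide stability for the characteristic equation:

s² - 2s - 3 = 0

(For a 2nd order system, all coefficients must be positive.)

Coefficients: 1, -2, -3. b=-2, c=-3 not positive, so system is unstable.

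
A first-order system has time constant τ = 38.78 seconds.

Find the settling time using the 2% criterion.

For first-order system, 2% settling time ≈ 4τ = 4 × 38.78 = 155.12 s.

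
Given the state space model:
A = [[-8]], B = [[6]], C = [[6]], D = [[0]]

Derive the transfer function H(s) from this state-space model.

(sI - A)⁻¹ = 1/(s + 8). H(s) = 6 × 6/(s + 8) + 0 = 36/(s + 8).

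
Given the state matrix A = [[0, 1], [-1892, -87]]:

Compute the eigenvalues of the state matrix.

det(A - λI) = λ² - (-87)λ + 1892 = (λ - (-43))(λ - (-44)). Eigenvalues: -43, -44.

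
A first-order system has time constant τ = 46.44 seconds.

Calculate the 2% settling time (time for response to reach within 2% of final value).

For first-order system, 2% settling time ≈ 4τ = 4 × 46.44 = 185.76 s.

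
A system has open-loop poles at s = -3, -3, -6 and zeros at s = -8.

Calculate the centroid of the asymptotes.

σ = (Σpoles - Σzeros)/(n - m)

σ = (Σpoles - Σzeros)/(n - m) = (-12 - (-8))/(3 - 1) = -4/2 = -2.0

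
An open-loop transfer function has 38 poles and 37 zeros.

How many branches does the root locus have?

Root locus has n branches where n = number of poles = 38.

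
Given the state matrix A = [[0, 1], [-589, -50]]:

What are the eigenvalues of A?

det(A - λI) = λ² - (-50)λ + 589 = (λ - (-19))(λ - (-31)). Eigenvalues: -19, -31.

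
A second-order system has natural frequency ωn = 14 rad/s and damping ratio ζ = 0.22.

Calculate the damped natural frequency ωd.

ωd = ωn√(1 - ζ²) = 14√(1 - 0.22²) = 13.66 rad/s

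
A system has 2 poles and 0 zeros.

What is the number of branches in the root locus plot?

Root locus has n branches where n = number of poles = 2.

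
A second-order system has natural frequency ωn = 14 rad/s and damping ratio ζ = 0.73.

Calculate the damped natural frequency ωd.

ωd = ωn√(1 - ζ²) = 14√(1 - 0.73²) = 9.57 rad/s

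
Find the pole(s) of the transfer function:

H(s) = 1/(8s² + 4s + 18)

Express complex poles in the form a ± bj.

Discriminant = 4² - 4×8×18 = 16 - 576 = -560 < 0, so the poles are a complex conjugate pair s = (-4 ± j√560)/(2×8). Real part = -4/(2×8) = -4/16 = -0.25; imaginary part = ±√560/(2×8) ≈ 1.4790. Poles: s = -0.25 ± 1.4790j.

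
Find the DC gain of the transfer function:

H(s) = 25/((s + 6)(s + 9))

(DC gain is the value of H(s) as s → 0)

DC gain = H(0) = 25/(6 × 9) = 25/54 = 0.4630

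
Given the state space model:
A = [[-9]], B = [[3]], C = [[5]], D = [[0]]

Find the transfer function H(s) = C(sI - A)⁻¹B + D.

(sI - A)⁻¹ = 1/(s + 9). H(s) = 5 × 3/(s + 9) + 0 = 15/(s + 9).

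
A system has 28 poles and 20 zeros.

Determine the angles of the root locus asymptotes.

n - m = 28 - 20 = 8. Angles: θk = (2k + 1)·180°/8 = 22.5°, 67.5°, 112.5°, 157.5°, 202.5°, 247.5°, 292.5°, 337.5°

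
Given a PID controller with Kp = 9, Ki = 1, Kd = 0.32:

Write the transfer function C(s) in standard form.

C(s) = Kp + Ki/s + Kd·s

Substituting values: C(s) = 9 + 1/s + 0.32s = (0.32s² + 9s + 1)/s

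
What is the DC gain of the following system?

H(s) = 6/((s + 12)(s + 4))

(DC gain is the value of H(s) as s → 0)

DC gain = H(0) = 6/(12 × 4) = 6/48 = 0.125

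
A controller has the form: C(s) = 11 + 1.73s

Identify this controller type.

This is a Proportional-Derivative (PD) controller.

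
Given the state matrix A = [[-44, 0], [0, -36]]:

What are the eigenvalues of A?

For diagonal matrix, eigenvalues are diagonal entries: λ₁ = -44, λ₂ = -36.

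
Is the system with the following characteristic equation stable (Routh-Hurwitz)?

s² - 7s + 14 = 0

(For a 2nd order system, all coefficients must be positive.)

Coefficients: 1, -7, 14. b=-7 not positive, so system is unstable.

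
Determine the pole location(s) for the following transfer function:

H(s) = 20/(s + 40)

Pole is where denominator = 0: s + 40 = 0, so s = -40.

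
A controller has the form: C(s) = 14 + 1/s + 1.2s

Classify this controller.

This is a Proportional-Integral-Derivative (PID) controller.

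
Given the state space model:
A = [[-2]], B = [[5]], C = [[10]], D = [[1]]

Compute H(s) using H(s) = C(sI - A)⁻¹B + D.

(sI - A)⁻¹ = 1/(s + 2). H(s) = 10×5/(s + 2) + 1 = (s + 52)/(s + 2).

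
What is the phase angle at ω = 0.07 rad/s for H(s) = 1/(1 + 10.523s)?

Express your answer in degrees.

Phase = -arctan(ωτ) = -arctan(0.07 × 10.523) = -36.4°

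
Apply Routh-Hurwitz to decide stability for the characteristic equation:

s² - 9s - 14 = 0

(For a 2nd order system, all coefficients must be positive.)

Coefficients: 1, -9, -14. b=-9, c=-14 not positive, so system is unstable.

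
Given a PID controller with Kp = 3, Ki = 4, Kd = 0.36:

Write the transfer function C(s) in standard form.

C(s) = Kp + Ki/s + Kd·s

Substituting values: C(s) = 3 + 4/s + 0.36s = (0.36s² + 3s + 4)/s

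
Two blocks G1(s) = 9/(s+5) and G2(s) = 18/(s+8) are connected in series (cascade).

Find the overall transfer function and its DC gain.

Series: multiply transfer functions. G_eq = 9/(s+5) × 18/(s+8) = 162/((s+5)(s+8)). DC gain = 162/(5×8) = 4.05.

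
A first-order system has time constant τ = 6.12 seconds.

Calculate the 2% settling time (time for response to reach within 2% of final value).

For first-order system, 2% settling time ≈ 4τ = 4 × 6.12 = 24.48 s.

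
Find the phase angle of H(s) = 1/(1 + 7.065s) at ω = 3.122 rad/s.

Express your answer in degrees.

Phase = -arctan(ωτ) = -arctan(3.122 × 7.065) = -87.4°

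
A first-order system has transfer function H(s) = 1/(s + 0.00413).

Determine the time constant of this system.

For H(s) = 1/(s + 1/τ), the pole is at -1/τ = -0.00413, so τ = 1/0.00413 = 242.1 s.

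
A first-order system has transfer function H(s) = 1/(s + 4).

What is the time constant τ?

For H(s) = 1/(s + 1/τ), the pole is at -1/τ = -4, so τ = 1/4 = 0.25 s.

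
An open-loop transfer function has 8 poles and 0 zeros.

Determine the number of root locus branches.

Root locus has n branches where n = number of poles = 8.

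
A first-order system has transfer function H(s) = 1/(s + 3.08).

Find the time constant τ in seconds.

For H(s) = 1/(s + 1/τ), the pole is at -1/τ = -3.08, so τ = 1/3.08 = 0.3247 s.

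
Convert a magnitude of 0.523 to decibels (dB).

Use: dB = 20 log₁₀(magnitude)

dB = 20 log₁₀(0.523) = -5.6 dB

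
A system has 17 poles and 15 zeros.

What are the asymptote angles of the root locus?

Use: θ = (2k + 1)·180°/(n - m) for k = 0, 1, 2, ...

n - m = 17 - 15 = 2. Angles: θk = (2k + 1)·180°/2 = 90°, 270°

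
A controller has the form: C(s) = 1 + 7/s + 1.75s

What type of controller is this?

This is a Proportional-Integral-Derivative (PID) controller.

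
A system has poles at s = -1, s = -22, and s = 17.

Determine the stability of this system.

Pole(s) at s = 17 are not in the left half-plane. System is unstable.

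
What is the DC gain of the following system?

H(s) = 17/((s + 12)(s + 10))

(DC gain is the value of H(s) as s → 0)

DC gain = H(0) = 17/(12 × 10) = 17/120 = 0.1417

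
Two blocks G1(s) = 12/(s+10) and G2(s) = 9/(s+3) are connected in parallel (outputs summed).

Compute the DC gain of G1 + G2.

Parallel: G_eq = G1 + G2. DC gain = G1(0) + G2(0) = 12/10 + 9/3 = 1.2 + 3 = 4.2.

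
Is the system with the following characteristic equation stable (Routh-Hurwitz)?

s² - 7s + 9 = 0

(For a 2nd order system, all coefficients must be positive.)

Coefficients: 1, -7, 9. b=-7 not positive, so system is unstable.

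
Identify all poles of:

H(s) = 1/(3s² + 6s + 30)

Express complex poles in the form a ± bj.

Discriminant = 6² - 4×3×30 = 36 - 360 = -324 < 0, so the poles are a complex conjugate pair s = (-6 ± j√324)/(2×3). Real part = -6/(2×3) = -6/6 = -1; imaginary part = ±√324/(2×3) = 18/6 = 3. Poles: s = -1 ± 3j.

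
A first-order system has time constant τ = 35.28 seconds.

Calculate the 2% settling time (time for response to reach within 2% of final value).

For first-order system, 2% settling time ≈ 4τ = 4 × 35.28 = 141.12 s.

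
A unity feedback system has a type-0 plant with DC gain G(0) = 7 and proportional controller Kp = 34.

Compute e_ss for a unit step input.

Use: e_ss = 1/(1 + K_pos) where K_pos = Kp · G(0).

K_pos = Kp · G(0) = 34 × 7 = 238. e_ss = 1/(1 + 238) = 0.0042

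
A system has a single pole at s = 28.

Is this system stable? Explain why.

Pole at s = 28 is in the right half-plane. Unstable.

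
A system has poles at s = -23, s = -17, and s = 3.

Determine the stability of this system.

Pole(s) at s = 3 are not in the left half-plane. System is unstable.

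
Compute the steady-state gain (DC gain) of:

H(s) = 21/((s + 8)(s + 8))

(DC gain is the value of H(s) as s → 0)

DC gain = H(0) = 21/(8 × 8) = 21/64 = 0.328125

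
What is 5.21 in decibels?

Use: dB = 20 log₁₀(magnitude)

dB = 20 log₁₀(5.21) = 14.3 dB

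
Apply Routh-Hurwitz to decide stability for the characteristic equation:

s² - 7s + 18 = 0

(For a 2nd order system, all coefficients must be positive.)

Coefficients: 1, -7, 18. b=-7 not positive, so system is unstable.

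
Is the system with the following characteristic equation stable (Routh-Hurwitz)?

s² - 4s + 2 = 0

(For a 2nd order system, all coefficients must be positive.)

Coefficients: 1, -4, 2. b=-4 not positive, so system is unstable.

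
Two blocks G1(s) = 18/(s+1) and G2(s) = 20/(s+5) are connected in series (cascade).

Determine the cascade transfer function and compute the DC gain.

Series: multiply transfer functions. G_eq = 18/(s+1) × 20/(s+5) = 360/((s+1)(s+5)). DC gain = 360/(1×5) = 72.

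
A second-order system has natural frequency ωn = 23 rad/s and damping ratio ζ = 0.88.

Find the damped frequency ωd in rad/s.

ωd = ωn√(1 - ζ²) = 23√(1 - 0.88²) = 10.92 rad/s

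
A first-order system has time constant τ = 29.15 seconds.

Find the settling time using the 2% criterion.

For first-order system, 2% settling time ≈ 4τ = 4 × 29.15 = 116.6 s.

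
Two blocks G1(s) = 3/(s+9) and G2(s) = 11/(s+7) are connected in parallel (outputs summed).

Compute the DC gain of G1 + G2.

Parallel: G_eq = G1 + G2. DC gain = G1(0) + G2(0) = 3/9 + 11/7 = 0.3333 + 1.5714 = 1.9048.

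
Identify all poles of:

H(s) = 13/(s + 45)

Pole is where denominator = 0: s + 45 = 0, so s = -45.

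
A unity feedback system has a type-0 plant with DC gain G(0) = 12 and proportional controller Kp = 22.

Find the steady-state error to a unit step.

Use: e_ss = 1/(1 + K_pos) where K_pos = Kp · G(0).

K_pos = Kp · G(0) = 22 × 12 = 264. e_ss = 1/(1 + 264) = 0.0038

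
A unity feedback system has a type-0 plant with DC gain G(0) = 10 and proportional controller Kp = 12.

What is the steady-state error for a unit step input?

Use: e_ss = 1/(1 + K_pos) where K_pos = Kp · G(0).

K_pos = Kp · G(0) = 12 × 10 = 120. e_ss = 1/(1 + 120) = 0.0083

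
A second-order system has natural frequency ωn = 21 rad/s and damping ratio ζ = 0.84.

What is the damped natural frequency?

ωd = ωn√(1 - ζ²) = 21√(1 - 0.84²) = 11.39 rad/s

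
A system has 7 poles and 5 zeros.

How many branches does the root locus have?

Root locus has n branches where n = number of poles = 7.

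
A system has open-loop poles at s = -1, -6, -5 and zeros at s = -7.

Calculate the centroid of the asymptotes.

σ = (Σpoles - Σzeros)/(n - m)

σ = (Σpoles - Σzeros)/(n - m) = (-12 - (-7))/(3 - 1) = -5/2 = -2.5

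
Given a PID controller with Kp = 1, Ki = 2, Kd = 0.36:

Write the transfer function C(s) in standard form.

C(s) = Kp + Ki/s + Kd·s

Substituting values: C(s) = 1 + 2/s + 0.36s = (0.36s² + s + 2)/s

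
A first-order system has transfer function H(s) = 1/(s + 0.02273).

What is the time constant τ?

For H(s) = 1/(s + 1/τ), the pole is at -1/τ = -0.02273, so τ = 1/0.02273 = 43.99 s.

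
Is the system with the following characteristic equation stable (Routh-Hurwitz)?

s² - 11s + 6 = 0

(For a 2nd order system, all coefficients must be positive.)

Coefficients: 1, -11, 6. b=-11 not positive, so system is unstable.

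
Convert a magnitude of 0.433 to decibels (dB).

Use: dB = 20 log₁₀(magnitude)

dB = 20 log₁₀(0.433) = -7.3 dB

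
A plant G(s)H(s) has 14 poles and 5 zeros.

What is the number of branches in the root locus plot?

Root locus has n branches where n = number of poles = 14.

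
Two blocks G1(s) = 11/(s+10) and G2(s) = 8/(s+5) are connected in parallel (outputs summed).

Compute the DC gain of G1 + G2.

Parallel: G_eq = G1 + G2. DC gain = G1(0) + G2(0) = 11/10 + 8/5 = 1.1 + 1.6 = 2.7.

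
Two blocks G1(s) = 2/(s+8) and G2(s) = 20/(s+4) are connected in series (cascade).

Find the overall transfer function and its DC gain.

Series: multiply transfer functions. G_eq = 2/(s+8) × 20/(s+4) = 40/((s+8)(s+4)). DC gain = 40/(8×4) = 1.25.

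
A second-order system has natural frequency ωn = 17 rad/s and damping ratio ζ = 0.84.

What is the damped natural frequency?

ωd = ωn√(1 - ζ²) = 17√(1 - 0.84²) = 9.22 rad/s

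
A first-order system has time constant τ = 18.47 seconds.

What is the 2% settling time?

For first-order system, 2% settling time ≈ 4τ = 4 × 18.47 = 73.88 s.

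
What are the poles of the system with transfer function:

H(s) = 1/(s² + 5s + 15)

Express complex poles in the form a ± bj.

Discriminant = 5² - 4×1×15 = 25 - 60 = -35 < 0, so the poles are a complex conjugate pair s = (-5 ± j√35)/(2×1). Real part = -5/(2×1) = -5/2 = -2.5; imaginary part = ±√35/(2×1) ≈ 2.9580. Poles: s = -2.5 ± 2.9580j.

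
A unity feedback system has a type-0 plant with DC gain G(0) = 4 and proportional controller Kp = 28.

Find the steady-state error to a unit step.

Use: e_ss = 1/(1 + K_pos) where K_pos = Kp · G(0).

K_pos = Kp · G(0) = 28 × 4 = 112. e_ss = 1/(1 + 112) = 0.0088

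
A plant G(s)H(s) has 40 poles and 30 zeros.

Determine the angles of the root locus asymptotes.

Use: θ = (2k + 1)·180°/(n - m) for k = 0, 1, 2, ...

n - m = 40 - 30 = 10. Angles: θk = (2k + 1)·180°/10 = 18°, 54°, 90°, 126°, 162°, 198°, 234°, 270°, 306°, 342°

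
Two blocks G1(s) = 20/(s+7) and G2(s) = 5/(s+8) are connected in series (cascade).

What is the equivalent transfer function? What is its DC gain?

Series: multiply transfer functions. G_eq = 20/(s+7) × 5/(s+8) = 100/((s+7)(s+8)). DC gain = 100/(7×8) = 1.7857.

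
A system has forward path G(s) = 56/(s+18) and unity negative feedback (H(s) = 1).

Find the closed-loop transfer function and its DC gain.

T(s) = G/(1+GH) = [56/(s+18)] / [1 + 56/(s+18)] = 56/(s+18+56) = 56/(s+74). DC gain = 56/74 = 0.7568.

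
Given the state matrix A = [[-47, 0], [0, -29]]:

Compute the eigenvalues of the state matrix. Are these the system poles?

For diagonal matrix, eigenvalues are diagonal entries: λ₁ = -47, λ₂ = -29. Eigenvalues of A = system poles.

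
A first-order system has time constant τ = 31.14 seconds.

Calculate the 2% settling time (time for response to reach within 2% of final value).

For first-order system, 2% settling time ≈ 4τ = 4 × 31.14 = 124.56 s.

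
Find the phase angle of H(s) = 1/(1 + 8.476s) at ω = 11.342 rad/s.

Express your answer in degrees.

Phase = -arctan(ωτ) = -arctan(11.342 × 8.476) = -89.4°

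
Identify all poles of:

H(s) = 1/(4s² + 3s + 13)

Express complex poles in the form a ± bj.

Discriminant = 3² - 4×4×13 = 9 - 208 = -199 < 0, so the poles are a complex conjugate pair s = (-3 ± j√199)/(2×4). Real part = -3/(2×4) = -3/8 = -0.375; imaginary part = ±√199/(2×4) ≈ 1.7633. Poles: s = -0.375 ± 1.7633j.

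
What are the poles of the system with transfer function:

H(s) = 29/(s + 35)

Pole is where denominator = 0: s + 35 = 0, so s = -35.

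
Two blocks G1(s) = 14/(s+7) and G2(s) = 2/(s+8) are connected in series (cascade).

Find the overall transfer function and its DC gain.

Series: multiply transfer functions. G_eq = 14/(s+7) × 2/(s+8) = 28/((s+7)(s+8)). DC gain = 28/(7×8) = 0.5.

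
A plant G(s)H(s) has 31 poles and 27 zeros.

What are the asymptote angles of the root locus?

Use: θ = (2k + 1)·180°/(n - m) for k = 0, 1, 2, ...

n - m = 31 - 27 = 4. Angles: θk = (2k + 1)·180°/4 = 45°, 135°, 225°, 315°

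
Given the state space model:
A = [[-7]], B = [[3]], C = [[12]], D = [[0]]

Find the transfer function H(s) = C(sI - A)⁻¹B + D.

(sI - A)⁻¹ = 1/(s + 7). H(s) = 12 × 3/(s + 7) + 0 = 36/(s + 7).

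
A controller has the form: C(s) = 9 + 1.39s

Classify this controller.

This is a Proportional-Derivative (PD) controller.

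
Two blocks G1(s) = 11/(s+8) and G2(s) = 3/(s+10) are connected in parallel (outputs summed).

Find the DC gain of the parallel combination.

Parallel: G_eq = G1 + G2. DC gain = G1(0) + G2(0) = 11/8 + 3/10 = 1.375 + 0.3 = 1.675.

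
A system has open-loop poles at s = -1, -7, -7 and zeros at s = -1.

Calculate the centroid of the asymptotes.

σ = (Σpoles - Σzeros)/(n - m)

σ = (Σpoles - Σzeros)/(n - m) = (-15 - (-1))/(3 - 1) = -14/2 = -7.0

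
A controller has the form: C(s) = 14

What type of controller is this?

This is a Proportional (P) controller.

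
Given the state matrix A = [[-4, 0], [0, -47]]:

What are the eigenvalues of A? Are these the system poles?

For diagonal matrix, eigenvalues are diagonal entries: λ₁ = -4, λ₂ = -47. Eigenvalues of A = system poles.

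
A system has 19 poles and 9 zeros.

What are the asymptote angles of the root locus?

n - m = 19 - 9 = 10. Angles: θk = (2k + 1)·180°/10 = 18°, 54°, 90°, 126°, 162°, 198°, 234°, 270°, 306°, 342°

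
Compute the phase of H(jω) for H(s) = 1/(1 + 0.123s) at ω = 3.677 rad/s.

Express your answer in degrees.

Phase = -arctan(ωτ) = -arctan(3.677 × 0.123) = -24.3°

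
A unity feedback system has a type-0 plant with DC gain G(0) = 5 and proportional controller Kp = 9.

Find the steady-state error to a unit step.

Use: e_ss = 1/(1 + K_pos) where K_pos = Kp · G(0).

K_pos = Kp · G(0) = 9 × 5 = 45. e_ss = 1/(1 + 45) = 0.0217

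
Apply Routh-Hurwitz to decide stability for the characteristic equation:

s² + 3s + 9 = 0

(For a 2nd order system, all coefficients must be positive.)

Coefficients: 1, 3, 9. All positive, so system is stable.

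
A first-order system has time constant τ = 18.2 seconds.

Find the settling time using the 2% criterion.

For first-order system, 2% settling time ≈ 4τ = 4 × 18.2 = 72.8 s.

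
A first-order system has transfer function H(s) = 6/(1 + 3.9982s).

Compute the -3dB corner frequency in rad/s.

Corner frequency = 1/τ = 1/3.9982 = 0.25 rad/s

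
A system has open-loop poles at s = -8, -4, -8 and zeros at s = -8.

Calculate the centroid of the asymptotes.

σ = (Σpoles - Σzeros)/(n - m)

σ = (Σpoles - Σzeros)/(n - m) = (-20 - (-8))/(3 - 1) = -12/2 = -6.0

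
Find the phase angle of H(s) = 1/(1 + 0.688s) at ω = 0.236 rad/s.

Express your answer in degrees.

Phase = -arctan(ωτ) = -arctan(0.236 × 0.688) = -9.2°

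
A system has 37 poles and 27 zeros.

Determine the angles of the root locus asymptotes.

n - m = 37 - 27 = 10. Angles: θk = (2k + 1)·180°/10 = 18°, 54°, 90°, 126°, 162°, 198°, 234°, 270°, 306°, 342°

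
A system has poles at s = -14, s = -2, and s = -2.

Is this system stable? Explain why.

All poles are in the left half-plane. System is stable.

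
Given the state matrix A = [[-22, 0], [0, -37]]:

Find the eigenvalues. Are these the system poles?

For diagonal matrix, eigenvalues are diagonal entries: λ₁ = -22, λ₂ = -37. Eigenvalues of A = system poles.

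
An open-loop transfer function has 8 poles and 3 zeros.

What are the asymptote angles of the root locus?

n - m = 8 - 3 = 5. Angles: θk = (2k + 1)·180°/5 = 36°, 108°, 180°, 252°, 324°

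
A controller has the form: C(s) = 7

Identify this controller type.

This is a Proportional (P) controller.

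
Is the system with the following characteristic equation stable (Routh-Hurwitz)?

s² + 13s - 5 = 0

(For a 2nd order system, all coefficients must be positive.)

Coefficients: 1, 13, -5. c=-5 not positive, so system is unstable.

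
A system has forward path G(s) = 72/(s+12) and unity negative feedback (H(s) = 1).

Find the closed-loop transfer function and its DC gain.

T(s) = G/(1+GH) = [72/(s+12)] / [1 + 72/(s+12)] = 72/(s+12+72) = 72/(s+84). DC gain = 72/84 = 0.8571.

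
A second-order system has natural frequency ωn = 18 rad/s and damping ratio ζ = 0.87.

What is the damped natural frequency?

ωd = ωn√(1 - ζ²) = 18√(1 - 0.87²) = 8.87 rad/s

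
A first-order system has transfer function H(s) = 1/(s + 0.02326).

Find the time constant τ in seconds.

For H(s) = 1/(s + 1/τ), the pole is at -1/τ = -0.02326, so τ = 1/0.02326 = 42.99 s.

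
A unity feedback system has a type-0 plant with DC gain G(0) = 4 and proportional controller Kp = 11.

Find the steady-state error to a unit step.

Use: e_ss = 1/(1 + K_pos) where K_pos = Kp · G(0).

K_pos = Kp · G(0) = 11 × 4 = 44. e_ss = 1/(1 + 44) = 0.0222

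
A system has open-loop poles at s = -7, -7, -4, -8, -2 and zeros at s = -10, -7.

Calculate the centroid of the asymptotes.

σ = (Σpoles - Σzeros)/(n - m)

σ = (Σpoles - Σzeros)/(n - m) = (-28 - (-17))/(5 - 2) = -11/3 = -3.67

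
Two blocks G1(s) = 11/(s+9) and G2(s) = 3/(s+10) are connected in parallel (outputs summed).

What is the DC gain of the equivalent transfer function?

Parallel: G_eq = G1 + G2. DC gain = G1(0) + G2(0) = 11/9 + 3/10 = 1.2222 + 0.3 = 1.5222.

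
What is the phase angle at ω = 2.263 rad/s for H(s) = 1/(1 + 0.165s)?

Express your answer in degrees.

Phase = -arctan(ωτ) = -arctan(2.263 × 0.165) = -20.5°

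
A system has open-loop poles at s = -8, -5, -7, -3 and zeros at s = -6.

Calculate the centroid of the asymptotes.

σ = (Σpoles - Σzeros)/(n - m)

σ = (Σpoles - Σzeros)/(n - m) = (-23 - (-6))/(4 - 1) = -17/3 = -5.67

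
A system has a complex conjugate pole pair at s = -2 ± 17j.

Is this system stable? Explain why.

Real part of poles is -2 (< 0, left half-plane). Stable.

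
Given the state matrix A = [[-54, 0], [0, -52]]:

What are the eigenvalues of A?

For diagonal matrix, eigenvalues are diagonal entries: λ₁ = -54, λ₂ = -52.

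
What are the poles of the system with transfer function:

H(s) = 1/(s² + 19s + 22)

Discriminant = 19² - 4×1×22 = 361 - 88 = 273 > 0, so two distinct real poles. Using quadratic formula: s = (-19 ± √273)/(2×1) = (-19 ± √273)/2, with √273 ≈ 16.5227. s₁ ≈ -1.2386, s₂ ≈ -17.7614. Poles: s₁ = -1.2386, s₂ = -17.7614.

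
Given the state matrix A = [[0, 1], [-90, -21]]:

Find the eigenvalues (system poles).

det(A - λI) = λ² - (-21)λ + 90 = (λ - (-6))(λ - (-15)). Eigenvalues: -6, -15.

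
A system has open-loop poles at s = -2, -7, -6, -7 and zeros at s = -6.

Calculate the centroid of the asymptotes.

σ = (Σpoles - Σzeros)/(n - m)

σ = (Σpoles - Σzeros)/(n - m) = (-22 - (-6))/(4 - 1) = -16/3 = -5.33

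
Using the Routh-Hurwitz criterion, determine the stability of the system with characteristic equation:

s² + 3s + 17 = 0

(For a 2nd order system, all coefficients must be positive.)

Coefficients: 1, 3, 17. All positive, so system is stable.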